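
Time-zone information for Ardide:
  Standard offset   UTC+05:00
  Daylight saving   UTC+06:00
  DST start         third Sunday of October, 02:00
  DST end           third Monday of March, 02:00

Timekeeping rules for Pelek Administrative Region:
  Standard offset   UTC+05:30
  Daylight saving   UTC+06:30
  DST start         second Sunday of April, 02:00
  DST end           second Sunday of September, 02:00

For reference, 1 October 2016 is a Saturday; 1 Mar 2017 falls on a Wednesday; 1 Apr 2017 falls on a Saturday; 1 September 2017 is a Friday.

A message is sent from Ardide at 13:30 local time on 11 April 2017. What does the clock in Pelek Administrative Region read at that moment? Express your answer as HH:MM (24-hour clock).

1 October 2016 is a Saturday, so the first Sunday is October 2 and the third is October 16.
1 March 2017 is a Wednesday, so the first Monday is March 6 and the third is March 20.
Daylight saving runs 16 October 2016 – 20 March 2017; 11 April 2017 is outside that window, so Ardide is on standard time at UTC+05:00.
13:30 Ardide − 5h = 08:30 UTC.
1 April 2017 is a Saturday, so the first Sunday is April 2 and the second is April 9.
1 September 2017 is a Friday, so the first Sunday is September 3 and the second is September 10.
At the standard offset (UTC+05:30), 08:30 UTC + 5h30m = 14:00 Pelek Administrative Region standard time.
The standard-time date in Pelek Administrative Region, 11 April 2017, lies within the daylight-saving period (9 April – 10 September), so Pelek Administrative Region is on daylight time, UTC+06:30.
08:30 UTC + 6h30m = 15:00 Pelek Administrative Region.

15:00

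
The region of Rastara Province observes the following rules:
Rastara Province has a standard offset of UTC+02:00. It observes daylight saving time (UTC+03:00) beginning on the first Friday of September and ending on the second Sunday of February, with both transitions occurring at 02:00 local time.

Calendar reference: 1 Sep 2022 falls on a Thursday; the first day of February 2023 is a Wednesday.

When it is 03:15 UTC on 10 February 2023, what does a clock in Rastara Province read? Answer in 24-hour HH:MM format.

1 September 2022 is a Thursday, so the first Friday is September 2.
1 February 2023 is a Wednesday, so the first Sunday is February 5 and the second is February 12.
At the standard offset (UTC+02:00), 03:15 UTC + 2h = 05:15 Rastara Province standard time.
Daylight saving runs 2 September 2022 – 12 February 2023; the standard-time date in Rastara Province, 10 February 2023, is inside that window, so Rastara Province is at UTC+03:00.
03:15 UTC + 3h = 06:15 local.

06:15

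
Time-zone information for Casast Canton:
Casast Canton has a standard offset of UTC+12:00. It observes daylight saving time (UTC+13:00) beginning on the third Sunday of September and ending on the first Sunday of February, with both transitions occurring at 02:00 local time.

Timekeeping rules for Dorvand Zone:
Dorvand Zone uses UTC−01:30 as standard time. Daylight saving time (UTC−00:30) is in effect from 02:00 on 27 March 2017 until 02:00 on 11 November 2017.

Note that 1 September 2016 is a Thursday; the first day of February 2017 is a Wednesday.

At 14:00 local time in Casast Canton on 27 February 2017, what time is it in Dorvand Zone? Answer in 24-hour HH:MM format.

00:30

1 September 2016 is a Thursday, so the first Sunday is September 4 and the third is September 18.
1 February 2017 is a Wednesday, so the first Sunday is February 5.
Daylight saving runs 18 September 2016 – 5 February 2017; 27 February 2017 is outside that window, so Casast Canton is on standard time at UTC+12:00.
14:00 Casast Canton − 12h = 02:00 UTC.
At the standard offset (UTC−01:30), 02:00 UTC − 1h30m = 00:30 Dorvand Zone standard time.
The standard-time date in Dorvand Zone, 27 February 2017, does not fall between 27 March and 11 November, so daylight saving is not in effect and Dorvand Zone is at UTC−01:30.
02:00 UTC − 1h30m = 00:30 Dorvand Zone.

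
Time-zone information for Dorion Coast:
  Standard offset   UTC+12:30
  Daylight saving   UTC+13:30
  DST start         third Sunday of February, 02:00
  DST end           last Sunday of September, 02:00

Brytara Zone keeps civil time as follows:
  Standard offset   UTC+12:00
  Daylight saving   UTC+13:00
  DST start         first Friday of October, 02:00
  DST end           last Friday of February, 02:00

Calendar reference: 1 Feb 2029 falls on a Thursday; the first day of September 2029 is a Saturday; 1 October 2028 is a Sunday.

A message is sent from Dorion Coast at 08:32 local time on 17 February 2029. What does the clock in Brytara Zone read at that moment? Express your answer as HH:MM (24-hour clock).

1 February 2029 is a Thursday, so the first Sunday is February 4 and the third is February 18.
1 September 2029 is a Saturday, so Sundays fall on 2, 9, 16, 23, 30; the last is September 30.
17 February 2029 does not fall between 18 February and 30 September, so daylight saving is not in effect and Dorion Coast is at UTC+12:30.
08:32 Dorion Coast − 12h30m = 20:02 UTC (rolling into the previous day, 16 February 2029).
1 October 2028 is a Sunday, so the first Friday is October 6.
1 February 2029 is a Thursday, so Fridays fall on 2, 9, 16, 23; the last is February 23.
At the standard offset (UTC+12:00), 20:02 UTC + 12h = 08:02 Brytara Zone standard time (rolling into the next day, 17 February 2029).
The standard-time date in Brytara Zone, 17 February 2029, falls between 6 October 2028 and 23 February 2029, so daylight saving is in effect and Brytara Zone is at UTC+13:00.
20:02 UTC + 13h = 09:02 Brytara Zone (rolling into the next day, 17 February 2029).

09:02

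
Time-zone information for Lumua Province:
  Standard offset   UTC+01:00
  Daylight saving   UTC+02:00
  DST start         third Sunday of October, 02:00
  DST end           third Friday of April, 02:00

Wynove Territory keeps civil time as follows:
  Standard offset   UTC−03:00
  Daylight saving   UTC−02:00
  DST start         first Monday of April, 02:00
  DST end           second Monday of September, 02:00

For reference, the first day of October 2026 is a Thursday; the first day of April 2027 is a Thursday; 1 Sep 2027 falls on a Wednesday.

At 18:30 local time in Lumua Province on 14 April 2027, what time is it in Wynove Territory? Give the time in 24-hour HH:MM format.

1 October 2026 is a Thursday, so the first Sunday is October 4 and the third is October 18.
1 April 2027 is a Thursday, so the first Friday is April 2 and the third is April 16.
Daylight saving runs 18 October 2026 – 16 April 2027; 14 April 2027 is inside that window, so Lumua Province is at UTC+02:00.
18:30 Lumua Province − 2h = 16:30 UTC.
1 April 2027 is a Thursday, so the first Monday is April 5.
1 September 2027 is a Wednesday, so the first Monday is September 6 and the second is September 13.
At the standard offset (UTC−03:00), 16:30 UTC − 3h = 13:30 Wynove Territory standard time.
Daylight saving runs 5 April – 13 September; the standard-time date in Wynove Territory, 14 April 2027, is inside that window, so Wynove Territory is at UTC−02:00.
16:30 UTC − 2h = 14:30 Wynove Territory.

14:30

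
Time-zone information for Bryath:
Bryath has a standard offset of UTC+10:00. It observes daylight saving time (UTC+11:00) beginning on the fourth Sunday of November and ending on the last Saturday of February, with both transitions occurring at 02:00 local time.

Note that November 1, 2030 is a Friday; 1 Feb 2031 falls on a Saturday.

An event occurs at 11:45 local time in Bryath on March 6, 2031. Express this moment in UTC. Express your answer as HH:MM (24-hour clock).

1 November 2030 is a Friday, so the first Sunday is November 3 and the fourth is November 24.
1 February 2031 is a Saturday, so Saturdays fall on 1, 8, 15, 22; the last is February 22.
March 6, 2031 is outside the daylight-saving period (24 November 2030 – 22 February 2031), so Bryath is on standard time, UTC+10:00.
11:45 local − 10h = 01:45 UTC.

01:45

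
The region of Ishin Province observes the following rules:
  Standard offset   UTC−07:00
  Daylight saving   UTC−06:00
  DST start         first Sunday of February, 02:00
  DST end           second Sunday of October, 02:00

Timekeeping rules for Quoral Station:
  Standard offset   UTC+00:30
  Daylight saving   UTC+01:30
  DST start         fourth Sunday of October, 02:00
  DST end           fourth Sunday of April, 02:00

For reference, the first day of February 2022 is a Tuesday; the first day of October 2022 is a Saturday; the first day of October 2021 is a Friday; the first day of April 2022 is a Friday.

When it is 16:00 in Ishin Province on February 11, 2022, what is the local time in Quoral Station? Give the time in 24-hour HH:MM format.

1 February 2022 is a Tuesday, so the first Sunday is February 6.
1 October 2022 is a Saturday, so the first Sunday is October 2 and the second is October 9.
February 11, 2022 falls between 6 February and 9 October, so daylight saving is in effect and Ishin Province is at UTC−06:00.
16:00 Ishin Province + 6h = 22:00 UTC.
1 October 2021 is a Friday, so the first Sunday is October 3 and the fourth is October 24.
1 April 2022 is a Friday, so the first Sunday is April 3 and the fourth is April 24.
At the standard offset (UTC+00:30), 22:00 UTC + 0h30m = 22:30 Quoral Station standard time.
The standard-time date in Quoral Station, February 11, 2022, falls between 24 October 2021 and 24 April 2022, so daylight saving is in effect and Quoral Station is at UTC+01:30.
22:00 UTC + 1h30m = 23:30 Quoral Station.

23:30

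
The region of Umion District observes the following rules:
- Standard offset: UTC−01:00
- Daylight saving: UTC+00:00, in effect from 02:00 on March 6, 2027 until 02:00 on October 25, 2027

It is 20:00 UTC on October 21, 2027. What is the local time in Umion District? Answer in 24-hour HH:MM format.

At the standard offset (UTC−01:00), 20:00 UTC − 1h = 19:00 Umion District standard time.
Daylight saving runs 6 March – 25 October; the standard-time date in Umion District, October 21, 2027, is inside that window, so Umion District is at UTC+00:00.
20:00 UTC + 0h = 20:00 local.

20:00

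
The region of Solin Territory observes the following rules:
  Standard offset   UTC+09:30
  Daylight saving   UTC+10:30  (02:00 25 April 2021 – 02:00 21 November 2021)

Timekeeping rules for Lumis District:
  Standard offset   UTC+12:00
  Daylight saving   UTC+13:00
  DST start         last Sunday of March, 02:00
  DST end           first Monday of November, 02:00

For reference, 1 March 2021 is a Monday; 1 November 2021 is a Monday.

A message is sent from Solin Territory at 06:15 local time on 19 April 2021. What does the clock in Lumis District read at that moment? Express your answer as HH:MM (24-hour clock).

09:45

19 April 2021 does not fall between 25 April and 21 November, so daylight saving is not in effect and Solin Territory is at UTC+09:30.
06:15 Solin Territory − 9h30m = 20:45 UTC (rolling into the previous day, 18 April 2021).
1 March 2021 is a Monday, so Sundays fall on 7, 14, 21, 28; the last is March 28.
1 November 2021 is a Monday, so the first Monday is November 1.
At the standard offset (UTC+12:00), 20:45 UTC + 12h = 08:45 Lumis District standard time (rolling into the next day, 19 April 2021).
Daylight saving runs 28 March – 1 November; the standard-time date in Lumis District, 19 April 2021, is inside that window, so Lumis District is at UTC+13:00.
20:45 UTC + 13h = 09:45 Lumis District (rolling into the next day, 19 April 2021).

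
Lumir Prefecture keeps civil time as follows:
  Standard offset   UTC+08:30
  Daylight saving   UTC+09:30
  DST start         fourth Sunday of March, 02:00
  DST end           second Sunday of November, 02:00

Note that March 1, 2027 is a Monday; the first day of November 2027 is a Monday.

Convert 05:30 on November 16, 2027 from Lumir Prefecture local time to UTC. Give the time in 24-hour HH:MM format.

1 March 2027 is a Monday, so the first Sunday is March 7 and the fourth is March 28.
1 November 2027 is a Monday, so the first Sunday is November 7 and the second is November 14.
Daylight saving runs 28 March – 14 November; November 16, 2027 is outside that window, so Lumir Prefecture is on standard time at UTC+08:30.
05:30 local − 8h30m = 21:00 UTC (rolling into the previous day, 15 November 2027).

21:00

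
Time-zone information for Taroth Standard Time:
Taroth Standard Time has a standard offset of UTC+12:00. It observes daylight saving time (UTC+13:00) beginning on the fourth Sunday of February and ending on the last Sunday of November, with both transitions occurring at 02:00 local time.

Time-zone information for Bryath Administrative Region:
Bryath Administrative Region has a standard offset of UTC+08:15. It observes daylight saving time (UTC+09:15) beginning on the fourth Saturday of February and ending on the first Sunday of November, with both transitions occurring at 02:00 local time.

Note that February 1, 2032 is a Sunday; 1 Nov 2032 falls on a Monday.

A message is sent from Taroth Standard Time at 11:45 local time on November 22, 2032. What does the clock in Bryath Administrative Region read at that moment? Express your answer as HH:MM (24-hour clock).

1 February 2032 is a Sunday, so the first Sunday is February 1 and the fourth is February 22.
1 November 2032 is a Monday, so Sundays fall on 7, 14, 21, 28; the last is November 28.
Daylight saving runs 22 February – 28 November; November 22, 2032 is inside that window, so Taroth Standard Time is at UTC+13:00.
11:45 Taroth Standard Time − 13h = 22:45 UTC (rolling into the previous day, 21 November 2032).
1 February 2032 is a Sunday, so the first Saturday is February 7 and the fourth is February 28.
1 November 2032 is a Monday, so the first Sunday is November 7.
At the standard offset (UTC+08:15), 22:45 UTC + 8h15m = 07:00 Bryath Administrative Region standard time (rolling into the next day, 22 November 2032).
The standard-time date in Bryath Administrative Region, November 22, 2032, does not fall between 28 February and 7 November, so daylight saving is not in effect and Bryath Administrative Region is at UTC+08:15.
22:45 UTC + 8h15m = 07:00 Bryath Administrative Region (rolling into the next day, 22 November 2032).

07:00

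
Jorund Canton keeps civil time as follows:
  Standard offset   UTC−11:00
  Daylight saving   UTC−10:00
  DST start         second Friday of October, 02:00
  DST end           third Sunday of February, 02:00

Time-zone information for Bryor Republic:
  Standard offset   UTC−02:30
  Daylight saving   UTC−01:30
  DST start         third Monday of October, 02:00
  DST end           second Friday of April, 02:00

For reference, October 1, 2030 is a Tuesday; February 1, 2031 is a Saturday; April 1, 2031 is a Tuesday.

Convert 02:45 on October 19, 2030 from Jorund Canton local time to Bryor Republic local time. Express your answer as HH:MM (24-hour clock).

1 October 2030 is a Tuesday, so the first Friday is October 4 and the second is October 11.
1 February 2031 is a Saturday, so the first Sunday is February 2 and the third is February 16.
October 19, 2030 lies within the daylight-saving period (11 October 2030 – 16 February 2031), so Jorund Canton is on daylight time, UTC−10:00.
02:45 Jorund Canton + 10h = 12:45 UTC.
1 October 2030 is a Tuesday, so the first Monday is October 7 and the third is October 21.
1 April 2031 is a Tuesday, so the first Friday is April 4 and the second is April 11.
At the standard offset (UTC−02:30), 12:45 UTC − 2h30m = 10:15 Bryor Republic standard time.
Daylight saving runs 21 October 2030 – 11 April 2031; the standard-time date in Bryor Republic, October 19, 2030, is outside that window, so Bryor Republic is on standard time at UTC−02:30.
12:45 UTC − 2h30m = 10:15 Bryor Republic.

10:15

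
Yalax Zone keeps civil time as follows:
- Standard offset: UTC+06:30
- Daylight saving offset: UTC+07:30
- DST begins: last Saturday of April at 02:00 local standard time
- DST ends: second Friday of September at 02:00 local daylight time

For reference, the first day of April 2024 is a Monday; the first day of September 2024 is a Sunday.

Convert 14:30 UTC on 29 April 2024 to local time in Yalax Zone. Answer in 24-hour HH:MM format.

1 April 2024 is a Monday, so Saturdays fall on 6, 13, 20, 27; the last is April 27.
1 September 2024 is a Sunday, so the first Friday is September 6 and the second is September 13.
At the standard offset (UTC+06:30), 14:30 UTC + 6h30m = 21:00 Yalax Zone standard time.
The standard-time date in Yalax Zone, 29 April 2024, lies within the daylight-saving period (27 April – 13 September), so Yalax Zone is on daylight time, UTC+07:30.
14:30 UTC + 7h30m = 22:00 local.

22:00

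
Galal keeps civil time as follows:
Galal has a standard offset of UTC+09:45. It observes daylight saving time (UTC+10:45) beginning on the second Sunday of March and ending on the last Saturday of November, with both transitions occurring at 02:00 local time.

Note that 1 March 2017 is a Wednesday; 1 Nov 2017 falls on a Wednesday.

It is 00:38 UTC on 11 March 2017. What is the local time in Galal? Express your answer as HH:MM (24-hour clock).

1 March 2017 is a Wednesday, so the first Sunday is March 5 and the second is March 12.
1 November 2017 is a Wednesday, so Saturdays fall on 4, 11, 18, 25; the last is November 25.
At the standard offset (UTC+09:45), 00:38 UTC + 9h45m = 10:23 Galal standard time.
Daylight saving runs 12 March – 25 November; the standard-time date in Galal, 11 March 2017, is outside that window, so Galal is on standard time at UTC+09:45.
00:38 UTC + 9h45m = 10:23 local.

10:23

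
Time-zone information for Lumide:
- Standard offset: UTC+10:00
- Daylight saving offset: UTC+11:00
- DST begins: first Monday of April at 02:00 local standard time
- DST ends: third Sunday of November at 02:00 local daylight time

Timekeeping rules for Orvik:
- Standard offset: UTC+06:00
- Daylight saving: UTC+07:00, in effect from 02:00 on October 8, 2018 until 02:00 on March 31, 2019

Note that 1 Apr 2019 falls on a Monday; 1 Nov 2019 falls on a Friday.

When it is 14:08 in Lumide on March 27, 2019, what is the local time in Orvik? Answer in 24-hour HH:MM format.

11:08

1 April 2019 is a Monday, so the first Monday is April 1.
1 November 2019 is a Friday, so the first Sunday is November 3 and the third is November 17.
March 27, 2019 is outside the daylight-saving period (1 April – 17 November), so Lumide is on standard time, UTC+10:00.
14:08 Lumide − 10h = 04:08 UTC.
At the standard offset (UTC+06:00), 04:08 UTC + 6h = 10:08 Orvik standard time.
The standard-time date in Orvik, March 27, 2019, lies within the daylight-saving period (8 October 2018 – 31 March 2019), so Orvik is on daylight time, UTC+07:00.
04:08 UTC + 7h = 11:08 Orvik.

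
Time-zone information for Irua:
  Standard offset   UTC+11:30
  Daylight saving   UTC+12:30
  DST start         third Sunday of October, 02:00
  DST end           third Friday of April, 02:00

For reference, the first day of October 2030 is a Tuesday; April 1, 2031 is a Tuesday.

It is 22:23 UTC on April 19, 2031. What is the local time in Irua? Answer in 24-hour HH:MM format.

09:53

1 October 2030 is a Tuesday, so the first Sunday is October 6 and the third is October 20.
1 April 2031 is a Tuesday, so the first Friday is April 4 and the third is April 18.
At the standard offset (UTC+11:30), 22:23 UTC + 11h30m = 09:53 Irua standard time (rolling into the next day, 20 April 2031).
Daylight saving runs 20 October 2030 – 18 April 2031; the standard-time date in Irua, April 20, 2031, is outside that window, so Irua is on standard time at UTC+11:30.
22:23 UTC + 11h30m = 09:53 local (rolling into the next day, 20 April 2031).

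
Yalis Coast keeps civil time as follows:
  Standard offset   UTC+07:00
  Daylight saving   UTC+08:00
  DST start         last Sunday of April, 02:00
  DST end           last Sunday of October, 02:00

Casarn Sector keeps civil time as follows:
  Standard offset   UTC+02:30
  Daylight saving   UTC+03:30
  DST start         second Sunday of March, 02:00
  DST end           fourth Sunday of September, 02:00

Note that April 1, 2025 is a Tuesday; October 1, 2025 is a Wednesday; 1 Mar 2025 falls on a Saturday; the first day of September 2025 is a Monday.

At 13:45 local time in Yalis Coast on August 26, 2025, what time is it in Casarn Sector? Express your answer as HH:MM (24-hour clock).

09:15

1 April 2025 is a Tuesday, so Sundays fall on 6, 13, 20, 27; the last is April 27.
1 October 2025 is a Wednesday, so Sundays fall on 5, 12, 19, 26; the last is October 26.
August 26, 2025 falls between 27 April and 26 October, so daylight saving is in effect and Yalis Coast is at UTC+08:00.
13:45 Yalis Coast − 8h = 05:45 UTC.
1 March 2025 is a Saturday, so the first Sunday is March 2 and the second is March 9.
1 September 2025 is a Monday, so the first Sunday is September 7 and the fourth is September 28.
At the standard offset (UTC+02:30), 05:45 UTC + 2h30m = 08:15 Casarn Sector standard time.
The standard-time date in Casarn Sector, August 26, 2025, lies within the daylight-saving period (9 March – 28 September), so Casarn Sector is on daylight time, UTC+03:30.
05:45 UTC + 3h30m = 09:15 Casarn Sector.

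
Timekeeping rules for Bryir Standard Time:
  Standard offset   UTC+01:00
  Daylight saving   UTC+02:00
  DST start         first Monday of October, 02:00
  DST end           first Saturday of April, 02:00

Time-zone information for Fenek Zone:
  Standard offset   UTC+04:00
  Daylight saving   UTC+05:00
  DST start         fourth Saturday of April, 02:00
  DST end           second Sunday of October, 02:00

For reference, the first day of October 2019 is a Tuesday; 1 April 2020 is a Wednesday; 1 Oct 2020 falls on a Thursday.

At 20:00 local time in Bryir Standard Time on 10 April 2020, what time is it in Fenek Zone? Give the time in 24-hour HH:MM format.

1 October 2019 is a Tuesday, so the first Monday is October 7.
1 April 2020 is a Wednesday, so the first Saturday is April 4.
10 April 2020 is outside the daylight-saving period (7 October 2019 – 4 April 2020), so Bryir Standard Time is on standard time, UTC+01:00.
20:00 Bryir Standard Time − 1h = 19:00 UTC.
1 April 2020 is a Wednesday, so the first Saturday is April 4 and the fourth is April 25.
1 October 2020 is a Thursday, so the first Sunday is October 4 and the second is October 11.
At the standard offset (UTC+04:00), 19:00 UTC + 4h = 23:00 Fenek Zone standard time.
The standard-time date in Fenek Zone, 10 April 2020, does not fall between 25 April and 11 October, so daylight saving is not in effect and Fenek Zone is at UTC+04:00.
19:00 UTC + 4h = 23:00 Fenek Zone.

23:00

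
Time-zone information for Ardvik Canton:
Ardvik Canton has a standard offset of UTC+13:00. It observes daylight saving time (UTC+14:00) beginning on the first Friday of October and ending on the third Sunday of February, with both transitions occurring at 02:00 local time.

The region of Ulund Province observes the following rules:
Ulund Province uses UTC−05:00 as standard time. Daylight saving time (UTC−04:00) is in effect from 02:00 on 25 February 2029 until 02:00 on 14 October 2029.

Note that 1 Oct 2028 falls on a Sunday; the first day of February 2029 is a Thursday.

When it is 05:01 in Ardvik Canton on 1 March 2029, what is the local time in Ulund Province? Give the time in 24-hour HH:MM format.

1 October 2028 is a Sunday, so the first Friday is October 6.
1 February 2029 is a Thursday, so the first Sunday is February 4 and the third is February 18.
1 March 2029 is outside the daylight-saving period (6 October 2028 – 18 February 2029), so Ardvik Canton is on standard time, UTC+13:00.
05:01 Ardvik Canton − 13h = 16:01 UTC (rolling into the previous day, 28 February 2029).
At the standard offset (UTC−05:00), 16:01 UTC − 5h = 11:01 Ulund Province standard time.
The standard-time date in Ulund Province, 28 February 2029, falls between 25 February and 14 October, so daylight saving is in effect and Ulund Province is at UTC−04:00.
16:01 UTC − 4h = 12:01 Ulund Province.

12:01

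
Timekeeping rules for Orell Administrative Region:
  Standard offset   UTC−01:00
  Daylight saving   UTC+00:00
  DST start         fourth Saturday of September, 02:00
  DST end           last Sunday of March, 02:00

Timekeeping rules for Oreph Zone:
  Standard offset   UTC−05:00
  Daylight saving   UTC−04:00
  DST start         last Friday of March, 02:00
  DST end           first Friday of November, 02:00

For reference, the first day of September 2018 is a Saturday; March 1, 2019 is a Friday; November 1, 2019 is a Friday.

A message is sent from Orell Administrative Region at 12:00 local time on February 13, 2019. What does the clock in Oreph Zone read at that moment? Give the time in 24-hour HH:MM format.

1 September 2018 is a Saturday, so the first Saturday is September 1 and the fourth is September 22.
1 March 2019 is a Friday, so Sundays fall on 3, 10, 17, 24, 31; the last is March 31.
February 13, 2019 lies within the daylight-saving period (22 September 2018 – 31 March 2019), so Orell Administrative Region is on daylight time, UTC+00:00.
12:00 Orell Administrative Region − 0h = 12:00 UTC.
1 March 2019 is a Friday, so Fridays fall on 1, 8, 15, 22, 29; the last is March 29.
1 November 2019 is a Friday, so the first Friday is November 1.
At the standard offset (UTC−05:00), 12:00 UTC − 5h = 07:00 Oreph Zone standard time.
The standard-time date in Oreph Zone, February 13, 2019, is outside the daylight-saving period (29 March – 1 November), so Oreph Zone is on standard time, UTC−05:00.
12:00 UTC − 5h = 07:00 Oreph Zone.

07:00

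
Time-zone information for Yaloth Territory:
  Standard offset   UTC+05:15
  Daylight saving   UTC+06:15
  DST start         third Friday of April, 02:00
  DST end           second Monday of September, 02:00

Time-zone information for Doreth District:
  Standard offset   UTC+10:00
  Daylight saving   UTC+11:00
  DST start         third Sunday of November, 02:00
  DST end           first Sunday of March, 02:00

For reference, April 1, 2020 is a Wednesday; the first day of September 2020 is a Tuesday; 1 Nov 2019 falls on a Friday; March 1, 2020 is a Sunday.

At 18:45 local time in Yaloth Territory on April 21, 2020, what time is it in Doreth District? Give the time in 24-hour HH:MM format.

22:30

1 April 2020 is a Wednesday, so the first Friday is April 3 and the third is April 17.
1 September 2020 is a Tuesday, so the first Monday is September 7 and the second is September 14.
April 21, 2020 lies within the daylight-saving period (17 April – 14 September), so Yaloth Territory is on daylight time, UTC+06:15.
18:45 Yaloth Territory − 6h15m = 12:30 UTC.
1 November 2019 is a Friday, so the first Sunday is November 3 and the third is November 17.
1 March 2020 is a Sunday, so the first Sunday is March 1.
At the standard offset (UTC+10:00), 12:30 UTC + 10h = 22:30 Doreth District standard time.
The standard-time date in Doreth District, April 21, 2020, does not fall between 17 November 2019 and 1 March 2020, so daylight saving is not in effect and Doreth District is at UTC+10:00.
12:30 UTC + 10h = 22:30 Doreth District.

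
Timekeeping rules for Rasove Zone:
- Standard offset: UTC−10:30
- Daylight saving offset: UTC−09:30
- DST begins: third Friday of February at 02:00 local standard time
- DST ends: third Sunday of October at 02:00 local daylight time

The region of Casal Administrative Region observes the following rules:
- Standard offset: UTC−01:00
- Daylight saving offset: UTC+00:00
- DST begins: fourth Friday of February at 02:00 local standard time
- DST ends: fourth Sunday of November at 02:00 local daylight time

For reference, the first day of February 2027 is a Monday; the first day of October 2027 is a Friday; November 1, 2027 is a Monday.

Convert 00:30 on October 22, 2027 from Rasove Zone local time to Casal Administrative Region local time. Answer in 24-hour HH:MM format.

1 February 2027 is a Monday, so the first Friday is February 5 and the third is February 19.
1 October 2027 is a Friday, so the first Sunday is October 3 and the third is October 17.
October 22, 2027 does not fall between 19 February and 17 October, so daylight saving is not in effect and Rasove Zone is at UTC−10:30.
00:30 Rasove Zone + 10h30m = 11:00 UTC.
1 February 2027 is a Monday, so the first Friday is February 5 and the fourth is February 26.
1 November 2027 is a Monday, so the first Sunday is November 7 and the fourth is November 28.
At the standard offset (UTC−01:00), 11:00 UTC − 1h = 10:00 Casal Administrative Region standard time.
Daylight saving runs 26 February – 28 November; the standard-time date in Casal Administrative Region, October 22, 2027, is inside that window, so Casal Administrative Region is at UTC+00:00.
11:00 UTC + 0h = 11:00 Casal Administrative Region.

11:00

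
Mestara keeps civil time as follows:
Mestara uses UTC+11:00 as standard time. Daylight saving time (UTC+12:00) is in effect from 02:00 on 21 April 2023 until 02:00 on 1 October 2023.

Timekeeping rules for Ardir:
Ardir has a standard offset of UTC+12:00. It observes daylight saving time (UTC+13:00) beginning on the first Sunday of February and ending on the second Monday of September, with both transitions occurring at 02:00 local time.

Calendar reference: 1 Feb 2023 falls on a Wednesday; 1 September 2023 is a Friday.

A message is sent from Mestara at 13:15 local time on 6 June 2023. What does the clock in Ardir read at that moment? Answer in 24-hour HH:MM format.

14:15

6 June 2023 lies within the daylight-saving period (21 April – 1 October), so Mestara is on daylight time, UTC+12:00.
13:15 Mestara − 12h = 01:15 UTC.
1 February 2023 is a Wednesday, so the first Sunday is February 5.
1 September 2023 is a Friday, so the first Monday is September 4 and the second is September 11.
At the standard offset (UTC+12:00), 01:15 UTC + 12h = 13:15 Ardir standard time.
The standard-time date in Ardir, 6 June 2023, lies within the daylight-saving period (5 February – 11 September), so Ardir is on daylight time, UTC+13:00.
01:15 UTC + 13h = 14:15 Ardir.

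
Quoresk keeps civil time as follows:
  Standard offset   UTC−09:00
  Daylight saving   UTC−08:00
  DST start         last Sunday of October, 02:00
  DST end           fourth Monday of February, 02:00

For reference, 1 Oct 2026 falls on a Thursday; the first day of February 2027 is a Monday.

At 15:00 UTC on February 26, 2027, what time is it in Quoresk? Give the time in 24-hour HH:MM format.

1 October 2026 is a Thursday, so Sundays fall on 4, 11, 18, 25; the last is October 25.
1 February 2027 is a Monday, so the first Monday is February 1 and the fourth is February 22.
At the standard offset (UTC−09:00), 15:00 UTC − 9h = 06:00 Quoresk standard time.
Daylight saving runs 25 October 2026 – 22 February 2027; the standard-time date in Quoresk, February 26, 2027, is outside that window, so Quoresk is on standard time at UTC−09:00.
15:00 UTC − 9h = 06:00 local.

06:00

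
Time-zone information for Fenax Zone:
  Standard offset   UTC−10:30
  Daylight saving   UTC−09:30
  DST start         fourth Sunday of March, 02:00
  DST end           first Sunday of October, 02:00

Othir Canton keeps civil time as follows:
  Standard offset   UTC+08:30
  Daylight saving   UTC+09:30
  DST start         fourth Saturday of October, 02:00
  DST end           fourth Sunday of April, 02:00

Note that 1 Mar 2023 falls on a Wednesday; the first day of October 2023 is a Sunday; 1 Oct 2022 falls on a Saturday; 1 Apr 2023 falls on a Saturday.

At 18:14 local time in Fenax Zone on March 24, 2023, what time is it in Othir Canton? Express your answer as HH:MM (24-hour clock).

1 March 2023 is a Wednesday, so the first Sunday is March 5 and the fourth is March 26.
1 October 2023 is a Sunday, so the first Sunday is October 1.
March 24, 2023 is outside the daylight-saving period (26 March – 1 October), so Fenax Zone is on standard time, UTC−10:30.
18:14 Fenax Zone + 10h30m = 04:44 UTC (rolling into the next day, 25 March 2023).
1 October 2022 is a Saturday, so the first Saturday is October 1 and the fourth is October 22.
1 April 2023 is a Saturday, so the first Sunday is April 2 and the fourth is April 23.
At the standard offset (UTC+08:30), 04:44 UTC + 8h30m = 13:14 Othir Canton standard time.
Daylight saving runs 22 October 2022 – 23 April 2023; the standard-time date in Othir Canton, March 25, 2023, is inside that window, so Othir Canton is at UTC+09:30.
04:44 UTC + 9h30m = 14:14 Othir Canton.

14:14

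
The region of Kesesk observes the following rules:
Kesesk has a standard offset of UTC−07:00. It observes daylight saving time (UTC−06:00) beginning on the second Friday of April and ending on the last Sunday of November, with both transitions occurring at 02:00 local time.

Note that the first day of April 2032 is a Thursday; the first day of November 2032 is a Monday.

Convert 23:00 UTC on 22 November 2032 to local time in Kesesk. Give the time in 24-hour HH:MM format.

1 April 2032 is a Thursday, so the first Friday is April 2 and the second is April 9.
1 November 2032 is a Monday, so Sundays fall on 7, 14, 21, 28; the last is November 28.
At the standard offset (UTC−07:00), 23:00 UTC − 7h = 16:00 Kesesk standard time.
Daylight saving runs 9 April – 28 November; the standard-time date in Kesesk, 22 November 2032, is inside that window, so Kesesk is at UTC−06:00.
23:00 UTC − 6h = 17:00 local.

17:00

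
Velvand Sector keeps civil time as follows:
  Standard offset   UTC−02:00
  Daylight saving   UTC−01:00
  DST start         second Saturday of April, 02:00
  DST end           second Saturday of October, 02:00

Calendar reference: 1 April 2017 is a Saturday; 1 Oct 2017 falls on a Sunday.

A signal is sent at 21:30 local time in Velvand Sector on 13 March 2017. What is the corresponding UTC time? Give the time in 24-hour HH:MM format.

23:30

1 April 2017 is a Saturday, so the first Saturday is April 1 and the second is April 8.
1 October 2017 is a Sunday, so the first Saturday is October 7 and the second is October 14.
13 March 2017 is outside the daylight-saving period (8 April – 14 October), so Velvand Sector is on standard time, UTC−02:00.
21:30 local + 2h = 23:30 UTC.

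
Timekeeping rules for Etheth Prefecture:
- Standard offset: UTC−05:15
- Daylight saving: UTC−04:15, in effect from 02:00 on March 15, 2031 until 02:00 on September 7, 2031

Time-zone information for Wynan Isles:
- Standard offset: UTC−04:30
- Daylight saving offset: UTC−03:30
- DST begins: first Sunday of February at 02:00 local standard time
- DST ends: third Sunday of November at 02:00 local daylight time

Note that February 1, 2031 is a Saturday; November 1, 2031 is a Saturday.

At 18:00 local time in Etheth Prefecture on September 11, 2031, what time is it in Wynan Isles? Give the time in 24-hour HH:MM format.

Daylight saving runs 15 March – 7 September; September 11, 2031 is outside that window, so Etheth Prefecture is on standard time at UTC−05:15.
18:00 Etheth Prefecture + 5h15m = 23:15 UTC.
1 February 2031 is a Saturday, so the first Sunday is February 2.
1 November 2031 is a Saturday, so the first Sunday is November 2 and the third is November 16.
At the standard offset (UTC−04:30), 23:15 UTC − 4h30m = 18:45 Wynan Isles standard time.
Daylight saving runs 2 February – 16 November; the standard-time date in Wynan Isles, September 11, 2031, is inside that window, so Wynan Isles is at UTC−03:30.
23:15 UTC − 3h30m = 19:45 Wynan Isles.

19:45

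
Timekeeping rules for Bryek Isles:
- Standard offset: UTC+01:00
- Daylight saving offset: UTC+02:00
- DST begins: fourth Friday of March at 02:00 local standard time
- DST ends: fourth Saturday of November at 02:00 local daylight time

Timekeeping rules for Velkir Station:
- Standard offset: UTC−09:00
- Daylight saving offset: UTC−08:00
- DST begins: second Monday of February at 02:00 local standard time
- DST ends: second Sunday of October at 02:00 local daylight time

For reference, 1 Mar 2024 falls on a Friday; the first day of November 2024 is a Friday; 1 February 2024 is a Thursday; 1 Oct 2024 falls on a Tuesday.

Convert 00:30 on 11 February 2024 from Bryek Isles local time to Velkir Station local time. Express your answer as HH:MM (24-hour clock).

1 March 2024 is a Friday, so the first Friday is March 1 and the fourth is March 22.
1 November 2024 is a Friday, so the first Saturday is November 2 and the fourth is November 23.
Daylight saving runs 22 March – 23 November; 11 February 2024 is outside that window, so Bryek Isles is on standard time at UTC+01:00.
00:30 Bryek Isles − 1h = 23:30 UTC (rolling into the previous day, 10 February 2024).
1 February 2024 is a Thursday, so the first Monday is February 5 and the second is February 12.
1 October 2024 is a Tuesday, so the first Sunday is October 6 and the second is October 13.
At the standard offset (UTC−09:00), 23:30 UTC − 9h = 14:30 Velkir Station standard time.
The standard-time date in Velkir Station, 10 February 2024, is outside the daylight-saving period (12 February – 13 October), so Velkir Station is on standard time, UTC−09:00.
23:30 UTC − 9h = 14:30 Velkir Station.

14:30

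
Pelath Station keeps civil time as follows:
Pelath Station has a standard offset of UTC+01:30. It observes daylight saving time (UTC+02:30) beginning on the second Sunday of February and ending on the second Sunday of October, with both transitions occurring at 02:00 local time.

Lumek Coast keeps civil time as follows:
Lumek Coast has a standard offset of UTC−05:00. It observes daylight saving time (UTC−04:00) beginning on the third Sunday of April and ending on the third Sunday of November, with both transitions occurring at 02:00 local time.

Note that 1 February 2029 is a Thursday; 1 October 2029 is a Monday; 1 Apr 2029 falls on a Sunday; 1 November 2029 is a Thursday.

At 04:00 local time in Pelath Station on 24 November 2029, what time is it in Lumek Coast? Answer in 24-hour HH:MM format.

21:30

1 February 2029 is a Thursday, so the first Sunday is February 4 and the second is February 11.
1 October 2029 is a Monday, so the first Sunday is October 7 and the second is October 14.
24 November 2029 does not fall between 11 February and 14 October, so daylight saving is not in effect and Pelath Station is at UTC+01:30.
04:00 Pelath Station − 1h30m = 02:30 UTC.
1 April 2029 is a Sunday, so the first Sunday is April 1 and the third is April 15.
1 November 2029 is a Thursday, so the first Sunday is November 4 and the third is November 18.
At the standard offset (UTC−05:00), 02:30 UTC − 5h = 21:30 Lumek Coast standard time (rolling into the previous day, 23 November 2029).
The standard-time date in Lumek Coast, 23 November 2029, does not fall between 15 April and 18 November, so daylight saving is not in effect and Lumek Coast is at UTC−05:00.
02:30 UTC − 5h = 21:30 Lumek Coast (rolling into the previous day, 23 November 2029).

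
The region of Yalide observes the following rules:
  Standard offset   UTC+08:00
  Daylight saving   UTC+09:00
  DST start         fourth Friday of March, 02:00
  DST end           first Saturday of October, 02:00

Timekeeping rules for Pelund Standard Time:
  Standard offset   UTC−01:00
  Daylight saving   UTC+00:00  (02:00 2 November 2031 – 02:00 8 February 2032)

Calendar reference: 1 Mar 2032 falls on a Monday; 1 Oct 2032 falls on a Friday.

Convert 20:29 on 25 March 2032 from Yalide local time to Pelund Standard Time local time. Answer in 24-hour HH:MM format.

1 March 2032 is a Monday, so the first Friday is March 5 and the fourth is March 26.
1 October 2032 is a Friday, so the first Saturday is October 2.
25 March 2032 is outside the daylight-saving period (26 March – 2 October), so Yalide is on standard time, UTC+08:00.
20:29 Yalide − 8h = 12:29 UTC.
At the standard offset (UTC−01:00), 12:29 UTC − 1h = 11:29 Pelund Standard Time standard time.
Daylight saving runs 2 November 2031 – 8 February 2032; the standard-time date in Pelund Standard Time, 25 March 2032, is outside that window, so Pelund Standard Time is on standard time at UTC−01:00.
12:29 UTC − 1h = 11:29 Pelund Standard Time.

11:29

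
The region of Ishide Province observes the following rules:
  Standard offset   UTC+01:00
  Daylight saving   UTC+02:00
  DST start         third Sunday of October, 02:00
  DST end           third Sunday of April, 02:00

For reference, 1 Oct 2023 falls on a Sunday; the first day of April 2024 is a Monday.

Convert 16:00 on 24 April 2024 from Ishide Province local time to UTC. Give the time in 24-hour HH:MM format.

15:00

1 October 2023 is a Sunday, so the first Sunday is October 1 and the third is October 15.
1 April 2024 is a Monday, so the first Sunday is April 7 and the third is April 21.
24 April 2024 is outside the daylight-saving period (15 October 2023 – 21 April 2024), so Ishide Province is on standard time, UTC+01:00.
16:00 local − 1h = 15:00 UTC.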